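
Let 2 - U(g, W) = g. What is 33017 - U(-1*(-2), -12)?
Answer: 33017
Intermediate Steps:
U(g, W) = 2 - g
33017 - U(-1*(-2), -12) = 33017 - (2 - (-1)*(-2)) = 33017 - (2 - 1*2) = 33017 - (2 - 2) = 33017 - 1*0 = 33017 + 0 = 33017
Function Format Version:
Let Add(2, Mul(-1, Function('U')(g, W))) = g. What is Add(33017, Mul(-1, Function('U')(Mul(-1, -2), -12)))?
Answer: 33017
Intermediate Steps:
Function('U')(g, W) = Add(2, Mul(-1, g))
Add(33017, Mul(-1, Function('U')(Mul(-1, -2), -12))) = Add(33017, Mul(-1, Add(2, Mul(-1, Mul(-1, -2))))) = Add(33017, Mul(-1, Add(2, Mul(-1, 2)))) = Add(33017, Mul(-1, Add(2, -2))) = Add(33017, Mul(-1, 0)) = Add(33017, 0) = 33017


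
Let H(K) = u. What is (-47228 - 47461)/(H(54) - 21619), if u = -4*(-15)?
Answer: 94689/21559 ≈ 4.3921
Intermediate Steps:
u = 60
H(K) = 60
(-47228 - 47461)/(H(54) - 21619) = (-47228 - 47461)/(60 - 21619) = -94689/(-21559) = -94689*(-1/21559) = 94689/21559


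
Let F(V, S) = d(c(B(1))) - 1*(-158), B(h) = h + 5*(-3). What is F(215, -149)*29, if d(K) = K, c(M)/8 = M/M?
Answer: 4814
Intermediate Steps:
B(h) = -15 + h (B(h) = h - 15 = -15 + h)
c(M) = 8 (c(M) = 8*(M/M) = 8*1 = 8)
F(V, S) = 166 (F(V, S) = 8 - 1*(-158) = 8 + 158 = 166)
F(215, -149)*29 = 166*29 = 4814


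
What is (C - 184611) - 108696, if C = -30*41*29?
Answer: -328977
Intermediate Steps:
C = -35670 (C = -1230*29 = -35670)
(C - 184611) - 108696 = (-35670 - 184611) - 108696 = -220281 - 108696 = -328977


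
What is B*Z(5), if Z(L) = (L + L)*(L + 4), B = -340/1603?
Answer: -30600/1603 ≈ -19.089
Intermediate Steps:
B = -340/1603 (B = -340*1/1603 = -340/1603 ≈ -0.21210)
Z(L) = 2*L*(4 + L) (Z(L) = (2*L)*(4 + L) = 2*L*(4 + L))
B*Z(5) = -680*5*(4 + 5)/1603 = -680*5*9/1603 = -340/1603*90 = -30600/1603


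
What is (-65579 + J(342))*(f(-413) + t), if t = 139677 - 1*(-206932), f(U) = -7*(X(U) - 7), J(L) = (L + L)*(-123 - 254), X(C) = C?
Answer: -113060575403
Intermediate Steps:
J(L) = -754*L (J(L) = (2*L)*(-377) = -754*L)
f(U) = 49 - 7*U (f(U) = -7*(U - 7) = -7*(-7 + U) = 49 - 7*U)
t = 346609 (t = 139677 + 206932 = 346609)
(-65579 + J(342))*(f(-413) + t) = (-65579 - 754*342)*((49 - 7*(-413)) + 346609) = (-65579 - 257868)*((49 + 2891) + 346609) = -323447*(2940 + 346609) = -323447*349549 = -113060575403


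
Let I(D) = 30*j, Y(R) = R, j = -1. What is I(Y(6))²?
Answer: 900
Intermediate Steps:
I(D) = -30 (I(D) = 30*(-1) = -30)
I(Y(6))² = (-30)² = 900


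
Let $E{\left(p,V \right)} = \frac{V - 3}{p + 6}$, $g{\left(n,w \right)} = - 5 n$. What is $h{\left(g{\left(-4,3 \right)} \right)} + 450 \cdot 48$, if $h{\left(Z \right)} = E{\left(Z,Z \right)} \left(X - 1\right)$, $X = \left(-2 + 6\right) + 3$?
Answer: $\frac{280851}{13} \approx 21604.0$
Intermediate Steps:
$X = 7$ ($X = 4 + 3 = 7$)
$E{\left(p,V \right)} = \frac{-3 + V}{6 + p}$
$h{\left(Z \right)} = \frac{6 \left(-3 + Z\right)}{6 + Z}$ ($h{\left(Z \right)} = \frac{-3 + Z}{6 + Z} \left(7 - 1\right) = \frac{-3 + Z}{6 + Z} 6 = \frac{6 \left(-3 + Z\right)}{6 + Z}$)
$h{\left(g{\left(-4,3 \right)} \right)} + 450 \cdot 48 = \frac{6 \left(-3 - -20\right)}{6 - -20} + 450 \cdot 48 = \frac{6 \left(-3 + 20\right)}{6 + 20} + 21600 = 6 \cdot \frac{1}{26} \cdot 17 + 21600 = \frac{51}{13} + 21600 = \frac{280851}{13}$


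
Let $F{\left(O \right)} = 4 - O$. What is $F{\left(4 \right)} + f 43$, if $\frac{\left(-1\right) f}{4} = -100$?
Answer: $17200$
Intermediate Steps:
$f = 400$ ($f = \left(-4\right) \left(-100\right) = 400$)
$F{\left(4 \right)} + f 43 = \left(4 - 4\right) + 400 \cdot 43 = \left(4 - 4\right) + 17200 = 0 + 17200 = 17200$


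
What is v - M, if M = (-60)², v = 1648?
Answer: -1952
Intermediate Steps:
M = 3600
v - M = 1648 - 1*3600 = 1648 - 3600 = -1952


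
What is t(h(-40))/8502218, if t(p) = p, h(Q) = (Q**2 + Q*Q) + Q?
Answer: 1580/4251109 ≈ 0.00037167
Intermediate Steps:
h(Q) = Q + 2*Q**2 (h(Q) = (Q**2 + Q**2) + Q = 2*Q**2 + Q = Q + 2*Q**2)
t(h(-40))/8502218 = -40*(1 + 2*(-40))/8502218 = -40*(1 - 80)*(1/8502218) = -40*(-79)*(1/8502218) = 3160*(1/8502218) = 1580/4251109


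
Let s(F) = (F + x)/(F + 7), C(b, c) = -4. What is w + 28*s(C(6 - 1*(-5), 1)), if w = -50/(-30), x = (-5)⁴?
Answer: 17393/3 ≈ 5797.7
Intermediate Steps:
x = 625
w = 5/3 (w = -50*(-1/30) = 5/3 ≈ 1.6667)
s(F) = (625 + F)/(7 + F) (s(F) = (F + 625)/(F + 7) = (625 + F)/(7 + F))
w + 28*s(C(6 - 1*(-5), 1)) = 5/3 + 28*((625 - 4)/(7 - 4)) = 5/3 + 28*(621/3) = 5/3 + 28*((⅓)*621) = 5/3 + 28*207 = 5/3 + 5796 = 17393/3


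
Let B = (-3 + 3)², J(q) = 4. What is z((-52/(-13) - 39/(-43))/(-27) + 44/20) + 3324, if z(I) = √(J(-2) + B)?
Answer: 3326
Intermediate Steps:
B = 0 (B = 0² = 0)
z(I) = 2 (z(I) = √(4 + 0) = √4 = 2)
z((-52/(-13) - 39/(-43))/(-27) + 44/20) + 3324 = 2 + 3324 = 3326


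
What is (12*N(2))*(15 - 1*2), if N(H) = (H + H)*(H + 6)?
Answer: 4992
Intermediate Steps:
N(H) = 2*H*(6 + H) (N(H) = (2*H)*(6 + H) = 2*H*(6 + H))
(12*N(2))*(15 - 1*2) = (12*(2*2*(6 + 2)))*(15 - 1*2) = (12*(2*2*8))*(15 - 2) = (12*32)*13 = 384*13 = 4992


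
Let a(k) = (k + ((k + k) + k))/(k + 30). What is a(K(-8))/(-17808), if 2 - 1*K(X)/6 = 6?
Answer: 1/1113 ≈ 0.00089847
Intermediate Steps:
K(X) = -24 (K(X) = 12 - 6*6 = 12 - 36 = -24)
a(k) = 4*k/(30 + k) (a(k) = (k + (2*k + k))/(30 + k) = (k + 3*k)/(30 + k) = (4*k)/(30 + k) = 4*k/(30 + k))
a(K(-8))/(-17808) = (4*(-24)/(30 - 24))/(-17808) = (4*(-24)/6)*(-1/17808) = (4*(-24)*(1/6))*(-1/17808) = -16*(-1/17808) = 1/1113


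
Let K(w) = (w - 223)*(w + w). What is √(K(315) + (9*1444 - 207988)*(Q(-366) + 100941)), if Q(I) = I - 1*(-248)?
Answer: 14*I*√100304186 ≈ 1.4021e+5*I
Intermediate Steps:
Q(I) = 248 + I (Q(I) = I + 248 = 248 + I)
K(w) = 2*w*(-223 + w) (K(w) = (-223 + w)*(2*w) = 2*w*(-223 + w))
√(K(315) + (9*1444 - 207988)*(Q(-366) + 100941)) = √(2*315*(-223 + 315) + (9*1444 - 207988)*((248 - 366) + 100941)) = √(2*315*92 + (12996 - 207988)*(-118 + 100941)) = √(57960 - 194992*100823) = √(57960 - 19659678416) = √(-19659620456) = 14*I*√100304186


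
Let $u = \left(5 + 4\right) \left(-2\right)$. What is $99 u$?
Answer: $-1782$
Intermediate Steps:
$u = -18$ ($u = 9 \left(-2\right) = -18$)
$99 u = 99 \left(-18\right) = -1782$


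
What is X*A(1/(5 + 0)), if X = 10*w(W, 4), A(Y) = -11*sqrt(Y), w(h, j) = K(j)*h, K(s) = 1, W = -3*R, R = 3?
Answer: 198*sqrt(5) ≈ 442.74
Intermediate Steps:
W = -9 (W = -3*3 = -9)
w(h, j) = h (w(h, j) = 1*h = h)
X = -90 (X = 10*(-9) = -90)
X*A(1/(5 + 0)) = -(-990)*sqrt(1/(5 + 0)) = -(-990)*sqrt(1/5) = -(-990)*sqrt(5)/5 = -(-198)*sqrt(5) = 198*sqrt(5)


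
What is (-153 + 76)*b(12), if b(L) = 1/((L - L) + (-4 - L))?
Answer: 77/16 ≈ 4.8125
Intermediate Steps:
b(L) = 1/(-4 - L) (b(L) = 1/(0 + (-4 - L)) = 1/(-4 - L))
(-153 + 76)*b(12) = (-153 + 76)*(-1/(4 + 12)) = -(-77)/16 = -77*(-1/16) = 77/16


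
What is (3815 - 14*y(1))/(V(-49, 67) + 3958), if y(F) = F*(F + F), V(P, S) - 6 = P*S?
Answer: 3787/681 ≈ 5.5609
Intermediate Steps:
V(P, S) = 6 + P*S
y(F) = 2*F² (y(F) = F*(2*F) = 2*F²)
(3815 - 14*y(1))/(V(-49, 67) + 3958) = (3815 - 28*1²)/((6 - 49*67) + 3958) = (3815 - 28)/((6 - 3283) + 3958) = (3815 - 14*2)/(-3277 + 3958) = (3815 - 28)/681 = 3787*(1/681) = 3787/681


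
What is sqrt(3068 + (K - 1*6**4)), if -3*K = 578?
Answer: sqrt(14214)/3 ≈ 39.741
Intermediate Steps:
K = -578/3 (K = -1/3*578 = -578/3 ≈ -192.67)
sqrt(3068 + (K - 1*6**4)) = sqrt(3068 + (-578/3 - 1*6**4)) = sqrt(3068 + (-578/3 - 1*1296)) = sqrt(3068 + (-578/3 - 1296)) = sqrt(3068 - 4466/3) = sqrt(4738/3) = sqrt(14214)/3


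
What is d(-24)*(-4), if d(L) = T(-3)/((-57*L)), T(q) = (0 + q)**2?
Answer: -1/38 ≈ -0.026316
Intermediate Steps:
T(q) = q**2
d(L) = -3/(19*L) (d(L) = (-3)**2/((-57*L)) = 9*(-1/(57*L)) = -3/(19*L))
d(-24)*(-4) = -3/19/(-24)*(-4) = -3/19*(-1/24)*(-4) = (1/152)*(-4) = -1/38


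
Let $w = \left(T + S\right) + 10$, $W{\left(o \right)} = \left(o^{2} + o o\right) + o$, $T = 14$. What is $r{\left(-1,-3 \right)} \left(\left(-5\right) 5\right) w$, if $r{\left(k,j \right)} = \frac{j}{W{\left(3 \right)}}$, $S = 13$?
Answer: $\frac{925}{7} \approx 132.14$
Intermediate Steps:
$W{\left(o \right)} = o + 2 o^{2}$ ($W{\left(o \right)} = \left(o^{2} + o^{2}\right) + o = 2 o^{2} + o = o + 2 o^{2}$)
$w = 37$ ($w = \left(14 + 13\right) + 10 = 27 + 10 = 37$)
$r{\left(k,j \right)} = \frac{j}{21}$ ($r{\left(k,j \right)} = \frac{j}{3 \left(1 + 2 \cdot 3\right)} = \frac{j}{3 \left(1 + 6\right)} = \frac{j}{3 \cdot 7} = \frac{j}{21}$)
$r{\left(-1,-3 \right)} \left(\left(-5\right) 5\right) w = \frac{1}{21} \left(-3\right) \left(\left(-5\right) 5\right) 37 = \left(- \frac{1}{7}\right) \left(-25\right) 37 = \frac{25}{7} \cdot 37 = \frac{925}{7}$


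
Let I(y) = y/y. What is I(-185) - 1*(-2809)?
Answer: 2810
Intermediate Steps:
I(y) = 1
I(-185) - 1*(-2809) = 1 - 1*(-2809) = 1 + 2809 = 2810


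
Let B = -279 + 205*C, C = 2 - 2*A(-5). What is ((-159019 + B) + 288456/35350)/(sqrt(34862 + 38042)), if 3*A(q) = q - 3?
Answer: -2958497*sqrt(18226)/683475 ≈ -584.38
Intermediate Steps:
A(q) = -1 + q/3 (A(q) = (q - 3)/3 = (-3 + q)/3 = -1 + q/3)
C = 22/3 (C = 2 - 2*(-1 + (1/3)*(-5)) = 2 - 2*(-1 - 5/3) = 2 - 2*(-8/3) = 2 + 16/3 = 22/3 ≈ 7.3333)
B = 3673/3 (B = -279 + 205*(22/3) = -279 + 4510/3 = 3673/3 ≈ 1224.3)
((-159019 + B) + 288456/35350)/(sqrt(34862 + 38042)) = ((-159019 + 3673/3) + 288456/35350)/(sqrt(34862 + 38042)) = (-473384/3 + 288456*(1/35350))/(sqrt(72904)) = (-473384/3 + 204/25)/((2*sqrt(18226))) = -2958497*sqrt(18226)/683475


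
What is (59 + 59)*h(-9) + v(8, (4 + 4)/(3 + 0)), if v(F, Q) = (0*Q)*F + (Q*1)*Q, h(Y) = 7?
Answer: 7498/9 ≈ 833.11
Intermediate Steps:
v(F, Q) = Q**2 (v(F, Q) = 0*F + Q*Q = 0 + Q**2 = Q**2)
(59 + 59)*h(-9) + v(8, (4 + 4)/(3 + 0)) = (59 + 59)*7 + ((4 + 4)/(3 + 0))**2 = 118*7 + (8/3)**2 = 826 + (8*(1/3))**2 = 826 + (8/3)**2 = 826 + 64/9 = 7498/9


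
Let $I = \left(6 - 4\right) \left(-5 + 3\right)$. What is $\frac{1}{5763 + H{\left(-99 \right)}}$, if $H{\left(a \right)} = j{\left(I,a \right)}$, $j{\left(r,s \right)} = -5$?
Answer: $\frac{1}{5758} \approx 0.00017367$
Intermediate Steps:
$I = -4$ ($I = 2 \left(-2\right) = -4$)
$H{\left(a \right)} = -5$
$\frac{1}{5763 + H{\left(-99 \right)}} = \frac{1}{5763 - 5} = \frac{1}{5758}$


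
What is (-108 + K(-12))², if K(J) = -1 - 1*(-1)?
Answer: 11664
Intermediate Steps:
K(J) = 0 (K(J) = -1 + 1 = 0)
(-108 + K(-12))² = (-108 + 0)² = (-108)² = 11664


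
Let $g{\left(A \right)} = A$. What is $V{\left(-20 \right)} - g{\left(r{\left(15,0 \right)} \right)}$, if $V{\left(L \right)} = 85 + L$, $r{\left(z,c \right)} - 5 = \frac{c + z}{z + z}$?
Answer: $\frac{119}{2} \approx 59.5$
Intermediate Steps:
$r{\left(z,c \right)} = 5 + \frac{c + z}{2 z}$ ($r{\left(z,c \right)} = 5 + \frac{c + z}{z + z} = 5 + \frac{c + z}{2 z}$)
$V{\left(-20 \right)} - g{\left(r{\left(15,0 \right)} \right)} = \left(85 - 20\right) - \frac{0 + 11 \cdot 15}{2 \cdot 15} = 65 - \frac{1}{2} \cdot \frac{1}{15} \left(0 + 165\right) = 65 - \frac{1}{2} \cdot \frac{1}{15} \cdot 165 = 65 - \frac{11}{2} = \frac{119}{2}$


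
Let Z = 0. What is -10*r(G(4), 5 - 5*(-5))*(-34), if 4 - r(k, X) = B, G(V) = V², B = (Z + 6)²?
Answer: -10880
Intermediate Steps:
B = 36 (B = (0 + 6)² = 6² = 36)
r(k, X) = -32 (r(k, X) = 4 - 1*36 = 4 - 36 = -32)
-10*r(G(4), 5 - 5*(-5))*(-34) = -10*(-32)*(-34) = 320*(-34) = -10880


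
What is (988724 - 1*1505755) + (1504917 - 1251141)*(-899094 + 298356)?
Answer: -152453403719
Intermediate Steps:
(988724 - 1*1505755) + (1504917 - 1251141)*(-899094 + 298356) = (988724 - 1505755) + 253776*(-600738) = -517031 - 152452886688 = -152453403719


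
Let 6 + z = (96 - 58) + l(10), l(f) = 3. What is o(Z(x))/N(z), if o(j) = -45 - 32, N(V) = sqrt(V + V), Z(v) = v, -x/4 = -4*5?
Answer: -11*sqrt(70)/10 ≈ -9.2033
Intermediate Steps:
x = 80 (x = -(-16)*5 = -4*(-20) = 80)
z = 35 (z = -6 + ((96 - 58) + 3) = -6 + (38 + 3) = -6 + 41 = 35)
N(V) = sqrt(2)*sqrt(V) (N(V) = sqrt(2*V) = sqrt(2)*sqrt(V))
o(j) = -77
o(Z(x))/N(z) = -77*sqrt(70)/70 = -11*sqrt(70)/10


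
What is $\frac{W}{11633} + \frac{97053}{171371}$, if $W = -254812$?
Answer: $- \frac{42538369703}{1993558843} \approx -21.338$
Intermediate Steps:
$\frac{W}{11633} + \frac{97053}{171371} = - \frac{254812}{11633} + \frac{97053}{171371} = - \frac{42538369703}{1993558843}$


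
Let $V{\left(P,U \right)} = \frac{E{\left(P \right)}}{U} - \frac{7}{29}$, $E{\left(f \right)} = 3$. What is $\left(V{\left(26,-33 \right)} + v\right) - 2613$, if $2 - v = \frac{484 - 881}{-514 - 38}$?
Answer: $- \frac{459950923}{176088} \approx -2612.1$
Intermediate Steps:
$v = \frac{707}{552}$ ($v = 2 - \frac{484 - 881}{-514 - 38} = 2 - - \frac{397}{-552} = 2 - \left(-397\right) \left(- \frac{1}{552}\right) = 2 - \frac{397}{552} = \frac{707}{552} \approx 1.2808$)
$V{\left(P,U \right)} = - \frac{7}{29} + \frac{3}{U}$ ($V{\left(P,U \right)} = \frac{3}{U} - \frac{7}{29} = - \frac{7}{29} + \frac{3}{U}$)
$\left(V{\left(26,-33 \right)} + v\right) - 2613 = \left(\left(- \frac{7}{29} + \frac{3}{-33}\right) + \frac{707}{552}\right) - 2613 = \left(\left(- \frac{7}{29} + 3 \left(- \frac{1}{33}\right)\right) + \frac{707}{552}\right) - 2613 = \left(\left(- \frac{7}{29} - \frac{1}{11}\right) + \frac{707}{552}\right) - 2613 = \left(- \frac{106}{319} + \frac{707}{552}\right) - 2613 = \frac{167021}{176088} - 2613 = - \frac{459950923}{176088}$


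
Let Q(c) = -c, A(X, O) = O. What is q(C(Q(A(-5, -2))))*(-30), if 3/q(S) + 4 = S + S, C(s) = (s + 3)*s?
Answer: -45/8 ≈ -5.6250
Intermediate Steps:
C(s) = s*(3 + s) (C(s) = (3 + s)*s = s*(3 + s))
q(S) = 3/(-4 + 2*S) (q(S) = 3/(-4 + (S + S)) = 3/(-4 + 2*S))
q(C(Q(A(-5, -2))))*(-30) = (3/(2*(-2 + (-1*(-2))*(3 - 1*(-2)))))*(-30) = (3/(2*(-2 + 2*(3 + 2))))*(-30) = (3/(2*(-2 + 2*5)))*(-30) = (3/(2*(-2 + 10)))*(-30) = ((3/2)/8)*(-30) = ((3/2)*(⅛))*(-30) = (3/16)*(-30) = -45/8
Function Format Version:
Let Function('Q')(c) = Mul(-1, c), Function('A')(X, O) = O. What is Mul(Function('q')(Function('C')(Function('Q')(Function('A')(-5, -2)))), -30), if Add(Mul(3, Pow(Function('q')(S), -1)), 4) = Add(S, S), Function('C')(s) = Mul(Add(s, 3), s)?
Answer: Rational(-45, 8) ≈ -5.6250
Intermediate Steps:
Function('C')(s) = Mul(s, Add(3, s)) (Function('C')(s) = Mul(Add(3, s), s) = Mul(s, Add(3, s)))
Function('q')(S) = Mul(3, Pow(Add(-4, Mul(2, S)), -1)) (Function('q')(S) = Mul(3, Pow(Add(-4, Add(S, S)), -1)) = Mul(3, Pow(Add(-4, Mul(2, S)), -1)))
Mul(Function('q')(Function('C')(Function('Q')(Function('A')(-5, -2)))), -30) = Mul(Mul(Rational(3, 2), Pow(Add(-2, Mul(Mul(-1, -2), Add(3, Mul(-1, -2)))), -1)), -30) = Mul(Mul(Rational(3, 2), Pow(Add(-2, Mul(2, Add(3, 2))), -1)), -30) = Mul(Mul(Rational(3, 2), Pow(Add(-2, Mul(2, 5)), -1)), -30) = Mul(Mul(Rational(3, 2), Pow(Add(-2, 10), -1)), -30) = Mul(Mul(Rational(3, 2), Pow(8, -1)), -30) = Mul(Mul(Rational(3, 2), Rational(1, 8)), -30) = Mul(Rational(3, 16), -30) = Rational(-45, 8)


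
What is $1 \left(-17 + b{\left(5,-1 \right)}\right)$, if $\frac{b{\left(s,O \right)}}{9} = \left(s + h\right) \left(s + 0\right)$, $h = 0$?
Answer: $208$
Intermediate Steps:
$b{\left(s,O \right)} = 9 s^{2}$ ($b{\left(s,O \right)} = 9 \left(s + 0\right) \left(s + 0\right) = 9 s s = 9 s^{2}$)
$1 \left(-17 + b{\left(5,-1 \right)}\right) = 1 \left(-17 + 9 \cdot 5^{2}\right) = 1 \left(-17 + 9 \cdot 25\right) = 1 \left(-17 + 225\right) = 1 \cdot 208 = 208$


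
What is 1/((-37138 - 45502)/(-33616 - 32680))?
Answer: 8287/10330 ≈ 0.80223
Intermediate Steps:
1/((-37138 - 45502)/(-33616 - 32680)) = 1/(-82640/(-66296)) = 1/(-82640*(-1/66296)) = 1/(10330/8287) = 8287/10330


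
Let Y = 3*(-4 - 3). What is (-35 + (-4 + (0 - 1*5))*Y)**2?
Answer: 23716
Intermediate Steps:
Y = -21 (Y = 3*(-7) = -21)
(-35 + (-4 + (0 - 1*5))*Y)**2 = (-35 + (-4 + (0 - 1*5))*(-21))**2 = (-35 + (-4 + (0 - 5))*(-21))**2 = (-35 + (-4 - 5)*(-21))**2 = (-35 - 9*(-21))**2 = (-35 + 189)**2 = 154**2 = 23716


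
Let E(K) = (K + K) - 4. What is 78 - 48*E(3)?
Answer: -18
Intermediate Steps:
E(K) = -4 + 2*K (E(K) = 2*K - 4 = -4 + 2*K)
78 - 48*E(3) = 78 - 48*(-4 + 2*3) = 78 - 48*(-4 + 6) = 78 - 48*2 = 78 - 96 = -18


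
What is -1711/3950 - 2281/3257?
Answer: -14582677/12865150 ≈ -1.1335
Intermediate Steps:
-1711/3950 - 2281/3257 = -14582677/12865150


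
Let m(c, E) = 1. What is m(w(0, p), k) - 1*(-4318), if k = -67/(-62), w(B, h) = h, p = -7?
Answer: 4319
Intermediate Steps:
k = 67/62 (k = -67*(-1/62) = 67/62 ≈ 1.0806)
m(w(0, p), k) - 1*(-4318) = 1 - 1*(-4318) = 1 + 4318 = 4319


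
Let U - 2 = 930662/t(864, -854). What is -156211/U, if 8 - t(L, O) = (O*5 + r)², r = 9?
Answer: -2836184567843/35381564 ≈ -80160.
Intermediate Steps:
t(L, O) = 8 - (9 + 5*O)² (t(L, O) = 8 - (O*5 + 9)² = 8 - (5*O + 9)² = 8 - (9 + 5*O)²)
U = 35381564/18156113 (U = 2 + 930662/(8 - (9 + 5*(-854))²) = 2 + 930662/(8 - (9 - 4270)²) = 2 + 930662/(8 - 1*(-4261)²) = 2 + 930662/(8 - 1*18156121) = 2 + 930662/(8 - 18156121) = 2 + 930662/(-18156113) = 2 + 930662*(-1/18156113) = 2 - 930662/18156113 = 35381564/18156113 ≈ 1.9487)
-156211/U = -156211/35381564/18156113 = -156211*18156113/35381564 = -2836184567843/35381564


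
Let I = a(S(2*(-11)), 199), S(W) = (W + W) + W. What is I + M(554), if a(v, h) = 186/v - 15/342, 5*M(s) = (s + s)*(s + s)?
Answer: 1539472711/6270 ≈ 2.4553e+5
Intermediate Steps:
M(s) = 4*s²/5 (M(s) = ((s + s)*(s + s))/5 = ((2*s)*(2*s))/5 = (4*s²)/5 = 4*s²/5)
S(W) = 3*W (S(W) = 2*W + W = 3*W)
a(v, h) = -5/114 + 186/v (a(v, h) = 186/v - 15*1/342 = 186/v - 5/114 = -5/114 + 186/v)
I = -3589/1254 (I = -5/114 + 186/((3*(2*(-11)))) = -5/114 + 186/((3*(-22))) = -5/114 + 186/(-66) = -5/114 + 186*(-1/66) = -5/114 - 31/11 = -3589/1254 ≈ -2.8620)
I + M(554) = -3589/1254 + (⅘)*554² = -3589/1254 + (⅘)*306916 = -3589/1254 + 1227664/5 = 1539472711/6270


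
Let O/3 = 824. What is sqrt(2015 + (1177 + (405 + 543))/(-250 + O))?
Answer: sqrt(9953349010)/2222 ≈ 44.899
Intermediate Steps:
O = 2472 (O = 3*824 = 2472)
sqrt(2015 + (1177 + (405 + 543))/(-250 + O)) = sqrt(2015 + (1177 + (405 + 543))/(-250 + 2472)) = sqrt(2015 + (1177 + 948)/2222) = sqrt(2015 + 2125*(1/2222)) = sqrt(2015 + 2125/2222) = sqrt(4479455/2222) = sqrt(9953349010)/2222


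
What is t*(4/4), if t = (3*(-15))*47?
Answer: -2115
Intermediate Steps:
t = -2115 (t = -45*47 = -2115)
t*(4/4) = -8460/4 = -2115*1 = -2115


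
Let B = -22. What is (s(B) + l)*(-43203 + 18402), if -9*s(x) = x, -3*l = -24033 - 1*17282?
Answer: -1024835189/3 ≈ -3.4161e+8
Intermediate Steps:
l = 41315/3 (l = -(-24033 - 1*17282)/3 = -(-24033 - 17282)/3 = -⅓*(-41315) = 41315/3 ≈ 13772.)
s(x) = -x/9
(s(B) + l)*(-43203 + 18402) = (-⅑*(-22) + 41315/3)*(-43203 + 18402) = (22/9 + 41315/3)*(-24801) = (123967/9)*(-24801) = -1024835189/3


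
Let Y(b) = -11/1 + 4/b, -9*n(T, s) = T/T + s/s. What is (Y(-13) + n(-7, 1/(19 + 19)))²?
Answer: 1819801/13689 ≈ 132.94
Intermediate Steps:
n(T, s) = -2/9 (n(T, s) = -(T/T + s/s)/9 = -(1 + 1)/9 = -⅑*2 = -2/9)
Y(b) = -11 + 4/b (Y(b) = -11*1 + 4/b = -11 + 4/b)
(Y(-13) + n(-7, 1/(19 + 19)))² = ((-11 + 4/(-13)) - 2/9)² = ((-11 + 4*(-1/13)) - 2/9)² = ((-11 - 4/13) - 2/9)² = (-147/13 - 2/9)² = (-1349/117)² = 1819801/13689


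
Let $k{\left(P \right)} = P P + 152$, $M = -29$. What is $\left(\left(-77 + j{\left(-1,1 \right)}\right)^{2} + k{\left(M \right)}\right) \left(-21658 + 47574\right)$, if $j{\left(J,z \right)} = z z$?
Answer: $175425404$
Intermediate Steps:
$j{\left(J,z \right)} = z^{2}$
$k{\left(P \right)} = 152 + P^{2}$ ($k{\left(P \right)} = P^{2} + 152 = 152 + P^{2}$)
$\left(\left(-77 + j{\left(-1,1 \right)}\right)^{2} + k{\left(M \right)}\right) \left(-21658 + 47574\right) = \left(\left(-77 + 1^{2}\right)^{2} + \left(152 + \left(-29\right)^{2}\right)\right) \left(-21658 + 47574\right) = \left(\left(-77 + 1\right)^{2} + \left(152 + 841\right)\right) 25916 = \left(\left(-76\right)^{2} + 993\right) 25916 = \left(5776 + 993\right) 25916 = 6769 \cdot 25916 = 175425404$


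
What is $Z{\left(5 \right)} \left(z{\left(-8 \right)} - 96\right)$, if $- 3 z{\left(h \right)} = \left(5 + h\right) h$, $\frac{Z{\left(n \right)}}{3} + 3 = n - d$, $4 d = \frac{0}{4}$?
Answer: $-624$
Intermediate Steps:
$d = 0$ ($d = \frac{0 \cdot \frac{1}{4}}{4} = \frac{1}{4} \cdot 0 = 0$)
$Z{\left(n \right)} = -9 + 3 n$ ($Z{\left(n \right)} = -9 + 3 \left(n - 0\right) = -9 + 3 \left(n + 0\right) = -9 + 3 n$)
$z{\left(h \right)} = - \frac{h \left(5 + h\right)}{3}$ ($z{\left(h \right)} = - \frac{\left(5 + h\right) h}{3} = - \frac{h \left(5 + h\right)}{3}$)
$Z{\left(5 \right)} \left(z{\left(-8 \right)} - 96\right) = \left(-9 + 3 \cdot 5\right) \left(\left(- \frac{1}{3}\right) \left(-8\right) \left(5 - 8\right) - 96\right) = \left(-9 + 15\right) \left(\left(- \frac{1}{3}\right) \left(-8\right) \left(-3\right) - 96\right) = 6 \left(-8 - 96\right) = 6 \left(-104\right) = -624$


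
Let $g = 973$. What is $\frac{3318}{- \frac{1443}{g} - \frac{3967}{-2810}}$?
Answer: $- \frac{9071843340}{194939} \approx -46537.0$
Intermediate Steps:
$\frac{3318}{- \frac{1443}{g} - \frac{3967}{-2810}} = \frac{3318}{- \frac{1443}{973} - \frac{3967}{-2810}} = \frac{3318}{\left(-1443\right) \frac{1}{973} - - \frac{3967}{2810}} = \frac{3318}{- \frac{1443}{973} + \frac{3967}{2810}} = \frac{3318}{- \frac{194939}{2734130}} = 3318 \left(- \frac{2734130}{194939}\right) = - \frac{9071843340}{194939}$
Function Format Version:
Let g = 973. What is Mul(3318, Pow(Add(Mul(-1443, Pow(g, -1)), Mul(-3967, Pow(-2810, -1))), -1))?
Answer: Rational(-9071843340, 194939) ≈ -46537.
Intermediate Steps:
Mul(3318, Pow(Add(Mul(-1443, Pow(g, -1)), Mul(-3967, Pow(-2810, -1))), -1)) = Mul(3318, Pow(Add(Mul(-1443, Pow(973, -1)), Mul(-3967, Pow(-2810, -1))), -1)) = Mul(3318, Pow(Add(Mul(-1443, Rational(1, 973)), Mul(-3967, Rational(-1, 2810))), -1)) = Mul(3318, Pow(Add(Rational(-1443, 973), Rational(3967, 2810)), -1)) = Mul(3318, Pow(Rational(-194939, 2734130), -1)) = Mul(3318, Rational(-2734130, 194939)) = Rational(-9071843340, 194939)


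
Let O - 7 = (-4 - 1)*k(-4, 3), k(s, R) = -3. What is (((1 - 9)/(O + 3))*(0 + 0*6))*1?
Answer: 0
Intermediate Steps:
O = 22 (O = 7 + (-4 - 1)*(-3) = 7 - 5*(-3) = 7 + 15 = 22)
(((1 - 9)/(O + 3))*(0 + 0*6))*1 = (((1 - 9)/(22 + 3))*(0 + 0*6))*1 = ((-8/25)*(0 + 0))*1 = (-8*1/25*0)*1 = -8/25*0*1 = 0*1 = 0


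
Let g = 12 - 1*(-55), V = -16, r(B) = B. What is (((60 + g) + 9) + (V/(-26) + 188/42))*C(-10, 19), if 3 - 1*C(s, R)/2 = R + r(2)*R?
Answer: -1386648/91 ≈ -15238.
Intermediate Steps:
C(s, R) = 6 - 6*R (C(s, R) = 6 - 2*(R + 2*R) = 6 - 6*R)
g = 67 (g = 12 + 55 = 67)
(((60 + g) + 9) + (V/(-26) + 188/42))*C(-10, 19) = (((60 + 67) + 9) + (-16/(-26) + 188/42))*(6 - 6*19) = ((127 + 9) + (-16*(-1/26) + 188*(1/42)))*(6 - 114) = (136 + (8/13 + 94/21))*(-108) = (136 + 1390/273)*(-108) = (38518/273)*(-108) = -1386648/91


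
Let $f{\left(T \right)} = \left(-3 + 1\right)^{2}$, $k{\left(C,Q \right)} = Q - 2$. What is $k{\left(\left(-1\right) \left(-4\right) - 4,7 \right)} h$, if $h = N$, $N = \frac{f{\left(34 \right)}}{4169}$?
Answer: $\frac{20}{4169} \approx 0.0047973$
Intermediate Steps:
$k{\left(C,Q \right)} = -2 + Q$
$f{\left(T \right)} = 4$ ($f{\left(T \right)} = \left(-2\right)^{2} = 4$)
$N = \frac{4}{4169} \approx 0.00095946$
$h = \frac{4}{4169} \approx 0.00095946$
$k{\left(\left(-1\right) \left(-4\right) - 4,7 \right)} h = \left(-2 + 7\right) \frac{4}{4169} = 5 \cdot \frac{4}{4169} = \frac{20}{4169}$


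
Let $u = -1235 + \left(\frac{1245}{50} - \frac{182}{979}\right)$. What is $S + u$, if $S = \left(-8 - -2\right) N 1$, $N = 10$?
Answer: $- \frac{12436099}{9790} \approx -1270.3$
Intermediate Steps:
$u = - \frac{11848699}{9790}$ ($u = -1235 + \left(1245 \cdot \frac{1}{50} - \frac{182}{979}\right) = -1235 + \left(\frac{249}{10} - \frac{182}{979}\right) = -1235 + \frac{241951}{9790} = - \frac{11848699}{9790} \approx -1210.3$)
$S = -60$ ($S = \left(-8 - -2\right) 10 \cdot 1 = \left(-8 + 2\right) 10 \cdot 1 = \left(-6\right) 10 \cdot 1 = \left(-60\right) 1 = -60$)
$S + u = -60 - \frac{11848699}{9790} = - \frac{12436099}{9790}$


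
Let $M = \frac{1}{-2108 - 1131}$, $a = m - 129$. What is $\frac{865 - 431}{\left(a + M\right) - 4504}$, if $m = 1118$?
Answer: $- \frac{702863}{5692543} \approx -0.12347$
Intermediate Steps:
$a = 989$ ($a = 1118 - 129 = 989$)
$M = - \frac{1}{3239}$ ($M = \frac{1}{-3239} = - \frac{1}{3239} \approx -0.00030874$)
$\frac{865 - 431}{\left(a + M\right) - 4504} = \frac{865 - 431}{\left(989 - \frac{1}{3239}\right) - 4504} = \frac{434}{\frac{3203370}{3239} - 4504} = \frac{434}{- \frac{11385086}{3239}} = 434 \left(- \frac{3239}{11385086}\right) = - \frac{702863}{5692543}$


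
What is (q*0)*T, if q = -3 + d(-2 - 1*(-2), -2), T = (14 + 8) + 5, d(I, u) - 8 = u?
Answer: 0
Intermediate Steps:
d(I, u) = 8 + u
T = 27 (T = 22 + 5 = 27)
q = 3 (q = -3 + (8 - 2) = -3 + 6 = 3)
(q*0)*T = (3*0)*27 = 0*27 = 0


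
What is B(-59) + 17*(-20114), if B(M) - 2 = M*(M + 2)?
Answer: -338573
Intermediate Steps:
B(M) = 2 + M*(2 + M) (B(M) = 2 + M*(M + 2) = 2 + M*(2 + M))
B(-59) + 17*(-20114) = (2 + (-59)**2 + 2*(-59)) + 17*(-20114) = (2 + 3481 - 118) - 341938 = 3365 - 341938 = -338573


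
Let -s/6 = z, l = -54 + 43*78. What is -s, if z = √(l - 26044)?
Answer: 12*I*√5686 ≈ 904.87*I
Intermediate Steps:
l = 3300 (l = -54 + 3354 = 3300)
z = 2*I*√5686 (z = √(3300 - 26044) = √(-22744) = 2*I*√5686 ≈ 150.81*I)
s = -12*I*√5686 ≈ -904.87*I
-s = -(-12)*I*√5686 = 12*I*√5686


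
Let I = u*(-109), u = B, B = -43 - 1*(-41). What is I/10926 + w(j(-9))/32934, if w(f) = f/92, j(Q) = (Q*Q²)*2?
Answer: 53716183/2758749444 ≈ 0.019471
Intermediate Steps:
B = -2 (B = -43 + 41 = -2)
u = -2
I = 218 (I = -2*(-109) = 218)
j(Q) = 2*Q³ (j(Q) = Q³*2 = 2*Q³)
w(f) = f/92 (w(f) = f*(1/92) = f/92)
I/10926 + w(j(-9))/32934 = 218/10926 + ((2*(-9)³)/92)/32934 = 218*(1/10926) + ((2*(-729))/92)*(1/32934) = 109/5463 + ((1/92)*(-1458))*(1/32934) = 109/5463 - 729/46*1/32934 = 109/5463 - 243/504988 = 53716183/2758749444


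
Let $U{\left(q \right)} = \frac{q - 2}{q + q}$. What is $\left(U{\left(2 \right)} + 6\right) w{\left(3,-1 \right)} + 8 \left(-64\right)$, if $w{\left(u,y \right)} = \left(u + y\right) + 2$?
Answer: $-488$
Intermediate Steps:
$U{\left(q \right)} = \frac{-2 + q}{2 q}$
$w{\left(u,y \right)} = 2 + u + y$
$\left(U{\left(2 \right)} + 6\right) w{\left(3,-1 \right)} + 8 \left(-64\right) = \left(\frac{-2 + 2}{2 \cdot 2} + 6\right) \left(2 + 3 - 1\right) + 8 \left(-64\right) = \left(\frac{1}{2} \cdot \frac{1}{2} \cdot 0 + 6\right) 4 - 512 = \left(0 + 6\right) 4 - 512 = 6 \cdot 4 - 512 = 24 - 512 = -488$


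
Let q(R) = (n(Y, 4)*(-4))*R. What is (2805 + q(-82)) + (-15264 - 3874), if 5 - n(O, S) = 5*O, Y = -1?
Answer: -13053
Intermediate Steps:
n(O, S) = 5 - 5*O
q(R) = -40*R (q(R) = ((5 - 5*(-1))*(-4))*R = ((5 + 5)*(-4))*R = (10*(-4))*R = -40*R)
(2805 + q(-82)) + (-15264 - 3874) = (2805 - 40*(-82)) + (-15264 - 3874) = (2805 + 3280) - 19138 = 6085 - 19138 = -13053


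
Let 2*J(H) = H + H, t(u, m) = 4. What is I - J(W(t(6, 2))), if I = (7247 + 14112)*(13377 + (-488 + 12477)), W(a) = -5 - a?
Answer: 541792403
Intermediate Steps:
J(H) = H (J(H) = (H + H)/2 = (2*H)/2 = H)
I = 541792394 (I = 21359*(13377 + 11989) = 21359*25366 = 541792394)
I - J(W(t(6, 2))) = 541792394 - (-5 - 1*4) = 541792394 - (-5 - 4) = 541792394 - 1*(-9) = 541792394 + 9 = 541792403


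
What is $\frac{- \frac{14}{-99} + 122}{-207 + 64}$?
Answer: $- \frac{12092}{14157} \approx -0.85414$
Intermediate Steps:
$\frac{- \frac{14}{-99} + 122}{-207 + 64} = \frac{\left(-14\right) \left(- \frac{1}{99}\right) + 122}{-143} = \left(\frac{14}{99} + 122\right) \left(- \frac{1}{143}\right) = \frac{12092}{99} \left(- \frac{1}{143}\right) = - \frac{12092}{14157}$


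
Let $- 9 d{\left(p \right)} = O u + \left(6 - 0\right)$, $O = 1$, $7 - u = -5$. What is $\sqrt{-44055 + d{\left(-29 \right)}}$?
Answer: $i \sqrt{44057} \approx 209.9 i$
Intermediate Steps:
$u = 12$ ($u = 7 - -5 = 7 + 5 = 12$)
$d{\left(p \right)} = -2$ ($d{\left(p \right)} = - \frac{1 \cdot 12 + \left(6 - 0\right)}{9} = - \frac{12 + \left(6 + 0\right)}{9} = - \frac{12 + 6}{9} = \left(- \frac{1}{9}\right) 18 = -2$)
$\sqrt{-44055 + d{\left(-29 \right)}} = \sqrt{-44055 - 2} = \sqrt{-44057} = i \sqrt{44057}$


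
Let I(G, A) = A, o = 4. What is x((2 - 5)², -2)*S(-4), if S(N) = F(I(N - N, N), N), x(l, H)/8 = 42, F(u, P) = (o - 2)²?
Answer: 1344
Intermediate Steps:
F(u, P) = 4 (F(u, P) = (4 - 2)² = 2² = 4)
x(l, H) = 336 (x(l, H) = 8*42 = 336)
S(N) = 4
x((2 - 5)², -2)*S(-4) = 336*4 = 1344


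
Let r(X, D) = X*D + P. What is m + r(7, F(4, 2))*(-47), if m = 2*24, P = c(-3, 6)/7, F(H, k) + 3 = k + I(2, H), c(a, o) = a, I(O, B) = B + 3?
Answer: -13341/7 ≈ -1905.9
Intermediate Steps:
I(O, B) = 3 + B
F(H, k) = H + k (F(H, k) = -3 + (k + (3 + H)) = -3 + (3 + H + k) = H + k)
P = -3/7 ≈ -0.42857
r(X, D) = -3/7 + D*X (r(X, D) = X*D - 3/7 = D*X - 3/7 = -3/7 + D*X)
m = 48
m + r(7, F(4, 2))*(-47) = 48 + (-3/7 + (4 + 2)*7)*(-47) = 48 + (-3/7 + 6*7)*(-47) = 48 + (-3/7 + 42)*(-47) = 48 + (291/7)*(-47) = 48 - 13677/7 = -13341/7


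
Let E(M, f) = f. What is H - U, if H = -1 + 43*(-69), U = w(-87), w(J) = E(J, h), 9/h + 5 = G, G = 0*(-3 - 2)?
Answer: -14831/5 ≈ -2966.2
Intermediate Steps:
G = 0 (G = 0*(-5) = 0)
h = -9/5 (h = 9/(-5 + 0) = 9/(-5) = 9*(-1/5) = -9/5 ≈ -1.8000)
w(J) = -9/5
U = -9/5 ≈ -1.8000
H = -2968 (H = -1 - 2967 = -2968)
H - U = -2968 - 1*(-9/5) = -2968 + 9/5 = -14831/5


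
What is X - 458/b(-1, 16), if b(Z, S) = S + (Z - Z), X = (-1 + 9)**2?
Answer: 283/8 ≈ 35.375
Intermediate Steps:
X = 64 (X = 8**2 = 64)
b(Z, S) = S (b(Z, S) = S + 0 = S)
X - 458/b(-1, 16) = 64 - 458/16 = 64 - 1*229/8 = 64 - 229/8 = 283/8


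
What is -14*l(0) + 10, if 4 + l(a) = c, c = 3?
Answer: 24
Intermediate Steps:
l(a) = -1 (l(a) = -4 + 3 = -1)
-14*l(0) + 10 = -14*(-1) + 10 = 14 + 10 = 24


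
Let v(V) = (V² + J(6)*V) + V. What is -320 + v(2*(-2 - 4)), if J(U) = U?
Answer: -260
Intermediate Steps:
v(V) = V² + 7*V (v(V) = (V² + 6*V) + V = V² + 7*V)
-320 + v(2*(-2 - 4)) = -320 + (2*(-2 - 4))*(7 + 2*(-2 - 4)) = -320 + (2*(-6))*(7 + 2*(-6)) = -320 - 12*(7 - 12) = -320 - 12*(-5) = -320 + 60 = -260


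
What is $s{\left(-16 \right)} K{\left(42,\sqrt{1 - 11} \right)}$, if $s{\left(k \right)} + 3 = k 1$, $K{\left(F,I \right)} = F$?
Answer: $-798$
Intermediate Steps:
$s{\left(k \right)} = -3 + k$ ($s{\left(k \right)} = -3 + k 1 = -3 + k$)
$s{\left(-16 \right)} K{\left(42,\sqrt{1 - 11} \right)} = \left(-3 - 16\right) 42 = \left(-19\right) 42 = -798$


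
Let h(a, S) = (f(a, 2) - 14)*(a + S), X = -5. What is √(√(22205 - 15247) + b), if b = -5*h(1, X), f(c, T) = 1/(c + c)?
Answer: √(-270 + 7*√142) ≈ 13.66*I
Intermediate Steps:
f(c, T) = 1/(2*c)
h(a, S) = (-14 + 1/(2*a))*(S + a) (h(a, S) = (1/(2*a) - 14)*(a + S) = (-14 + 1/(2*a))*(S + a))
b = -270 (b = -5*(-5 + 1*(1 - 28*(-5) - 28*1))/(2*1) = -5*(-5 + 1*(1 + 140 - 28))/2 = -5*(-5 + 1*113)/2 = -5*(-5 + 113)/2 = -5*108/2 = -5*54 = -270)
√(√(22205 - 15247) + b) = √(√(22205 - 15247) - 270) = √(√6958 - 270) = √(7*√142 - 270) = √(-270 + 7*√142)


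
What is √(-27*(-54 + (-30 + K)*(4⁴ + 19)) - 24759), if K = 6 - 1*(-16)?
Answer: 3*√4011 ≈ 190.00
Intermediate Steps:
K = 22 (K = 6 + 16 = 22)
√(-27*(-54 + (-30 + K)*(4⁴ + 19)) - 24759) = √(-27*(-54 + (-30 + 22)*(4⁴ + 19)) - 24759) = √(-27*(-54 - 8*(256 + 19)) - 24759) = √(-27*(-54 - 8*275) - 24759) = √(-27*(-54 - 2200) - 24759) = √(-27*(-2254) - 24759) = √(60858 - 24759) = √36099 = 3*√4011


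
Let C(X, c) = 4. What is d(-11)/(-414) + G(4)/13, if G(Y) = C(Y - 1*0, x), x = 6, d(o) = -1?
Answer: 1669/5382 ≈ 0.31011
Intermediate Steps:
G(Y) = 4
d(-11)/(-414) + G(4)/13 = -1/(-414) + 4/13 = -1*(-1/414) + 4*(1/13) = 1/414 + 4/13 = 1669/5382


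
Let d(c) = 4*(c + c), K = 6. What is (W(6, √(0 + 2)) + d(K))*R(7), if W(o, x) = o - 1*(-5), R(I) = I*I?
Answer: 2891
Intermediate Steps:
R(I) = I²
d(c) = 8*c (d(c) = 4*(2*c) = 8*c)
W(o, x) = 5 + o (W(o, x) = o + 5 = 5 + o)
(W(6, √(0 + 2)) + d(K))*R(7) = ((5 + 6) + 8*6)*7² = (11 + 48)*49 = 59*49 = 2891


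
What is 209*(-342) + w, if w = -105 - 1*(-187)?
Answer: -71396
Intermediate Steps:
w = 82 (w = -105 + 187 = 82)
209*(-342) + w = 209*(-342) + 82 = -71478 + 82 = -71396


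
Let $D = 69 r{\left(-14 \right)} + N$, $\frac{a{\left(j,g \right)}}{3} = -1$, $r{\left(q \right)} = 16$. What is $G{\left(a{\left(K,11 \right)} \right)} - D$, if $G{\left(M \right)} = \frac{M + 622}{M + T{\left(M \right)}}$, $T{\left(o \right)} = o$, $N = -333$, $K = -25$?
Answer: $- \frac{5245}{6} \approx -874.17$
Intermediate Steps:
$a{\left(j,g \right)} = -3$ ($a{\left(j,g \right)} = 3 \left(-1\right) = -3$)
$G{\left(M \right)} = \frac{622 + M}{2 M}$ ($G{\left(M \right)} = \frac{M + 622}{M + M} = \frac{622 + M}{2 M}$)
$D = 771$ ($D = 69 \cdot 16 - 333 = 1104 - 333 = 771$)
$G{\left(a{\left(K,11 \right)} \right)} - D = \frac{622 - 3}{2 \left(-3\right)} - 771 = \frac{1}{2} \left(- \frac{1}{3}\right) 619 - 771 = - \frac{619}{6} - 771 = - \frac{5245}{6}$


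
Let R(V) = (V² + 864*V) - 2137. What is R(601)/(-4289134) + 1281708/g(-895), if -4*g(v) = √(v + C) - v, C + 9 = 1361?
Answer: -136676786897306/23845440473 + 71206*√457/11119 ≈ -5594.9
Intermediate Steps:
C = 1352 (C = -9 + 1361 = 1352)
R(V) = -2137 + V² + 864*V
g(v) = -√(1352 + v)/4 + v/4 (g(v) = -(√(v + 1352) - v)/4 = -(√(1352 + v) - v)/4 = -√(1352 + v)/4 + v/4)
R(601)/(-4289134) + 1281708/g(-895) = (-2137 + 601² + 864*601)/(-4289134) + 1281708/(-√(1352 - 895)/4 + (¼)*(-895)) = (-2137 + 361201 + 519264)*(-1/4289134) + 1281708/(-√457/4 - 895/4) = 878328*(-1/4289134) + 1281708/(-895/4 - √457/4) = -439164/2144567 + 1281708/(-895/4 - √457/4)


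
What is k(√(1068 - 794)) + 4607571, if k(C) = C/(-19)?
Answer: 4607571 - √274/19 ≈ 4.6076e+6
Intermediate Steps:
k(C) = -C/19 (k(C) = C*(-1/19) = -C/19)
k(√(1068 - 794)) + 4607571 = -√(1068 - 794)/19 + 4607571 = -√274/19 + 4607571 = 4607571 - √274/19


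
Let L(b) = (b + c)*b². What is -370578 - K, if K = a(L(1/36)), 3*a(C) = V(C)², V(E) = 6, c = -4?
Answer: -370590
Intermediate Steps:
L(b) = b²*(-4 + b) (L(b) = (b - 4)*b² = (-4 + b)*b² = b²*(-4 + b))
a(C) = 12 (a(C) = (⅓)*6² = (⅓)*36 = 12)
K = 12
-370578 - K = -370578 - 1*12 = -370578 - 12 = -370590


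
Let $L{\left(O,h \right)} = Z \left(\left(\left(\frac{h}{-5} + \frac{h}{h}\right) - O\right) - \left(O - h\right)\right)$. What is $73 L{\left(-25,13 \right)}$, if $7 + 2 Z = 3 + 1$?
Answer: $- \frac{67233}{10} \approx -6723.3$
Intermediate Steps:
$Z = - \frac{3}{2}$ ($Z = - \frac{7}{2} + \frac{3 + 1}{2} = - \frac{7}{2} + \frac{1}{2} \cdot 4 = - \frac{7}{2} + 2 = - \frac{3}{2} \approx -1.5$)
$L{\left(O,h \right)} = - \frac{3}{2} + 3 O - \frac{6 h}{5}$ ($L{\left(O,h \right)} = - \frac{3 \left(\left(\left(\frac{h}{-5} + \frac{h}{h}\right) - O\right) - \left(O - h\right)\right)}{2} = - \frac{3 \left(\left(\left(h \left(- \frac{1}{5}\right) + 1\right) - O\right) - \left(O - h\right)\right)}{2} = - \frac{3 \left(\left(\left(- \frac{h}{5} + 1\right) - O\right) - \left(O - h\right)\right)}{2} = - \frac{3 \left(\left(\left(1 - \frac{h}{5}\right) - O\right) - \left(O - h\right)\right)}{2} = - \frac{3 \left(\left(1 - O - \frac{h}{5}\right) - \left(O - h\right)\right)}{2} = - \frac{3 \left(1 - 2 O + \frac{4 h}{5}\right)}{2} = - \frac{3}{2} + 3 O - \frac{6 h}{5}$)
$73 L{\left(-25,13 \right)} = 73 \left(- \frac{3}{2} + 3 \left(-25\right) - \frac{78}{5}\right) = 73 \left(- \frac{3}{2} - 75 - \frac{78}{5}\right) = 73 \left(- \frac{921}{10}\right) = - \frac{67233}{10}$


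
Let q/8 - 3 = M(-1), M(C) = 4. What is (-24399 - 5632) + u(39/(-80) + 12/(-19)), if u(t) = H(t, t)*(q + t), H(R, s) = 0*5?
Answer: -30031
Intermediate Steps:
H(R, s) = 0
q = 56 (q = 24 + 8*4 = 24 + 32 = 56)
u(t) = 0 (u(t) = 0*(56 + t) = 0)
(-24399 - 5632) + u(39/(-80) + 12/(-19)) = (-24399 - 5632) + 0 = -30031 + 0 = -30031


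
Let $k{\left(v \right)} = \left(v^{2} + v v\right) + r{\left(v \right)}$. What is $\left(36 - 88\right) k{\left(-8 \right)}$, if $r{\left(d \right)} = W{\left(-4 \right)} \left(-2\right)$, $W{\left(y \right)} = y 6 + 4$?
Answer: $-8736$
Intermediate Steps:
$W{\left(y \right)} = 4 + 6 y$ ($W{\left(y \right)} = 6 y + 4 = 4 + 6 y$)
$r{\left(d \right)} = 40$ ($r{\left(d \right)} = \left(4 + 6 \left(-4\right)\right) \left(-2\right) = \left(4 - 24\right) \left(-2\right) = \left(-20\right) \left(-2\right) = 40$)
$k{\left(v \right)} = 40 + 2 v^{2}$ ($k{\left(v \right)} = \left(v^{2} + v v\right) + 40 = \left(v^{2} + v^{2}\right) + 40 = 2 v^{2} + 40 = 40 + 2 v^{2}$)
$\left(36 - 88\right) k{\left(-8 \right)} = \left(36 - 88\right) \left(40 + 2 \left(-8\right)^{2}\right) = - 52 \left(40 + 2 \cdot 64\right) = - 52 \left(40 + 128\right) = \left(-52\right) 168 = -8736$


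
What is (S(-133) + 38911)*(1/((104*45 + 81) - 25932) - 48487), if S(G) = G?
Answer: -13268775261428/7057 ≈ -1.8802e+9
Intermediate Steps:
(S(-133) + 38911)*(1/((104*45 + 81) - 25932) - 48487) = (-133 + 38911)*(1/((104*45 + 81) - 25932) - 48487) = 38778*(1/((4680 + 81) - 25932) - 48487) = 38778*(1/(4761 - 25932) - 48487) = 38778*(1/(-21171) - 48487) = 38778*(-1/21171 - 48487) = 38778*(-1026518278/21171) = -13268775261428/7057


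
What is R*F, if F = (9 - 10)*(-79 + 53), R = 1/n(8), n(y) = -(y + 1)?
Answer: -26/9 ≈ -2.8889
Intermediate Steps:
n(y) = -1 - y (n(y) = -(1 + y) = -1 - y)
R = -1/9 (R = 1/(-1 - 1*8) = 1/(-1 - 8) = 1/(-9) = -1/9 ≈ -0.11111)
F = 26 (F = -1*(-26) = 26)
R*F = -1/9*26 = -26/9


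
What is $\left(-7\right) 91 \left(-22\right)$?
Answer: $14014$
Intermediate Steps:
$\left(-7\right) 91 \left(-22\right) = \left(-637\right) \left(-22\right) = 14014$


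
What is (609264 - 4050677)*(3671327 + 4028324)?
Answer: -26497679046863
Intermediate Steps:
(609264 - 4050677)*(3671327 + 4028324) = -3441413*7699651 = -26497679046863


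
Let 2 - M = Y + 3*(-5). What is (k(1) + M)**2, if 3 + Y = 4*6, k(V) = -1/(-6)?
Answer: 529/36 ≈ 14.694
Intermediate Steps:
k(V) = 1/6 (k(V) = -1*(-1/6) = 1/6)
Y = 21 (Y = -3 + 4*6 = -3 + 24 = 21)
M = -4 (M = 2 - (21 + 3*(-5)) = 2 - (21 - 15) = 2 - 1*6 = 2 - 6 = -4)
(k(1) + M)**2 = (1/6 - 4)**2 = (-23/6)**2 = 529/36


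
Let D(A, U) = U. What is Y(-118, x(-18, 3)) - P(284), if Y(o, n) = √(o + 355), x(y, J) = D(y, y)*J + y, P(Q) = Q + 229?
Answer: -513 + √237 ≈ -497.60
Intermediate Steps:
P(Q) = 229 + Q
x(y, J) = y + J*y (x(y, J) = y*J + y = J*y + y = y + J*y)
Y(o, n) = √(355 + o)
Y(-118, x(-18, 3)) - P(284) = √(355 - 118) - (229 + 284) = √237 - 1*513 = √237 - 513 = -513 + √237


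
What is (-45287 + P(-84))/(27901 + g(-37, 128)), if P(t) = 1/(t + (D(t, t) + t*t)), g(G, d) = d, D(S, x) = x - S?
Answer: -315740963/195418188 ≈ -1.6157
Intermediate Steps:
P(t) = 1/(t + t**2) (P(t) = 1/(t + ((t - t) + t*t)) = 1/(t + (0 + t**2)) = 1/(t + t**2))
(-45287 + P(-84))/(27901 + g(-37, 128)) = (-45287 + 1/((-84)*(1 - 84)))/(27901 + 128) = (-45287 - 1/84/(-83))/28029 = (-45287 - 1/84*(-1/83))*(1/28029) = (-45287 + 1/6972)*(1/28029) = -315740963/6972*1/28029 = -315740963/195418188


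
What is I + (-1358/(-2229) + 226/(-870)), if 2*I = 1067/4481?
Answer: 1357126597/2896563210 ≈ 0.46853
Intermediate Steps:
I = 1067/8962 (I = (1067/4481)/2 = (1067*(1/4481))/2 = (½)*(1067/4481) = 1067/8962 ≈ 0.11906)
I + (-1358/(-2229) + 226/(-870)) = 1067/8962 + (-1358/(-2229) + 226/(-870)) = 1067/8962 + (-1358*(-1/2229) + 226*(-1/870)) = 1067/8962 + (1358/2229 - 113/435) = 1067/8962 + 112951/323205 = 1357126597/2896563210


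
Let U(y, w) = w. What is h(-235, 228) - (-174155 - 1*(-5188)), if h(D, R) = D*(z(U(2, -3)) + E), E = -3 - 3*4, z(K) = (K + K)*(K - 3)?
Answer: 164032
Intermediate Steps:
z(K) = 2*K*(-3 + K) (z(K) = (2*K)*(-3 + K) = 2*K*(-3 + K))
E = -15 (E = -3 - 12 = -15)
h(D, R) = 21*D (h(D, R) = D*(2*(-3)*(-3 - 3) - 15) = D*(2*(-3)*(-6) - 15) = D*(36 - 15) = D*21 = 21*D)
h(-235, 228) - (-174155 - 1*(-5188)) = 21*(-235) - (-174155 - 1*(-5188)) = -4935 - (-174155 + 5188) = -4935 - 1*(-168967) = -4935 + 168967 = 164032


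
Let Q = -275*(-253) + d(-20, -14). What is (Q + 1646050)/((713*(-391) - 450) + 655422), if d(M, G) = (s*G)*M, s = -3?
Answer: 1714785/376189 ≈ 4.5583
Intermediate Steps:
d(M, G) = -3*G*M (d(M, G) = (-3*G)*M = -3*G*M)
Q = 68735 (Q = -275*(-253) - 3*(-14)*(-20) = 69575 - 840 = 68735)
(Q + 1646050)/((713*(-391) - 450) + 655422) = (68735 + 1646050)/((713*(-391) - 450) + 655422) = 1714785/((-278783 - 450) + 655422) = 1714785/(-279233 + 655422) = 1714785/376189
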